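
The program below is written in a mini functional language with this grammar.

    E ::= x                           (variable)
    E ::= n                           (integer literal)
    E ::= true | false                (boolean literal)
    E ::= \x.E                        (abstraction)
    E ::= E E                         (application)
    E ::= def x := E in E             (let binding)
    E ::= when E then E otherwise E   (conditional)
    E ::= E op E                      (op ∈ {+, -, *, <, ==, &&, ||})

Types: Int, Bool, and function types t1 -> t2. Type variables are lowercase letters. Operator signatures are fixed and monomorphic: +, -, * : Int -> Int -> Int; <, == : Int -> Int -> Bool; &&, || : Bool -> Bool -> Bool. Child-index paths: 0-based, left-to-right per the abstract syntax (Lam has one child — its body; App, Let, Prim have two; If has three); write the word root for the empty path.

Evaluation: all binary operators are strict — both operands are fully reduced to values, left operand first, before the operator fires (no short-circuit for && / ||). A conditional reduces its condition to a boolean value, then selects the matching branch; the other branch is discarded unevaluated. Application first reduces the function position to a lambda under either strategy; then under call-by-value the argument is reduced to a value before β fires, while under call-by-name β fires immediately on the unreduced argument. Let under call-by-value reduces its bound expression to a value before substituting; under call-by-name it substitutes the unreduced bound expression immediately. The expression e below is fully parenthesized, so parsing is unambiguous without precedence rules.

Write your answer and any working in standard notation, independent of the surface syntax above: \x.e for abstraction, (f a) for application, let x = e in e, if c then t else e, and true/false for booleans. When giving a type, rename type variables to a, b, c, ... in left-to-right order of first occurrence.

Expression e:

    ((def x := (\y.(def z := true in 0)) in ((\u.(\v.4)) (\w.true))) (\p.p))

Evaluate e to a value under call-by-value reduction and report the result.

Answer: 4

Derivation:
step 0: ((let x = (\y.(let z = true in 0)) in ((\u.(\v.4)) (\w.true))) (\p.p))
step 1: [let@0] (((\u.(\v.4)) (\w.true)) (\p.p))
step 2: [beta@0] ((\v.4) (\p.p))
step 3: [beta@root] 4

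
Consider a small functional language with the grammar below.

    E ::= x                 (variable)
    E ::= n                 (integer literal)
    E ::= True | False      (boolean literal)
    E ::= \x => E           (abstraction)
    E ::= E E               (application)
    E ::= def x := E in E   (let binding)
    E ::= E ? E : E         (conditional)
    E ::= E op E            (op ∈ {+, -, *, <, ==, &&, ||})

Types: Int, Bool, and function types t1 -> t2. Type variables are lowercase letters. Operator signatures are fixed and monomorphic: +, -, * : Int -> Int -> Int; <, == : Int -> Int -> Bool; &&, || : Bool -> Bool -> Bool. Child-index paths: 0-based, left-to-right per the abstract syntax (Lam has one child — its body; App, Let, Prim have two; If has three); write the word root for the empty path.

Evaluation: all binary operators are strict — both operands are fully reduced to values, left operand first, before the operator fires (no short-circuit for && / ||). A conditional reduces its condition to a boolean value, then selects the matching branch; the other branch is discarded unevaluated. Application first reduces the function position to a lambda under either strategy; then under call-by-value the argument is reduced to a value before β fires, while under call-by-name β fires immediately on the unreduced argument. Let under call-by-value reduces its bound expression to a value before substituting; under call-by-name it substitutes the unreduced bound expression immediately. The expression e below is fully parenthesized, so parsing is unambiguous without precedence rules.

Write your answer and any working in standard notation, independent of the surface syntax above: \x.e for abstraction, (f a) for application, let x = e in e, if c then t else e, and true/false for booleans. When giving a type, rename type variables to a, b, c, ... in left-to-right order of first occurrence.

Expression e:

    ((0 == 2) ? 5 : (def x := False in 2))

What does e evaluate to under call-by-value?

Answer: 2

Derivation:
step 0: (if (0 == 2) then 5 else (let x = false in 2))
step 1: [delta@0] (if false then 5 else (let x = false in 2))
step 2: [if@root] (let x = false in 2)
step 3: [let@root] 2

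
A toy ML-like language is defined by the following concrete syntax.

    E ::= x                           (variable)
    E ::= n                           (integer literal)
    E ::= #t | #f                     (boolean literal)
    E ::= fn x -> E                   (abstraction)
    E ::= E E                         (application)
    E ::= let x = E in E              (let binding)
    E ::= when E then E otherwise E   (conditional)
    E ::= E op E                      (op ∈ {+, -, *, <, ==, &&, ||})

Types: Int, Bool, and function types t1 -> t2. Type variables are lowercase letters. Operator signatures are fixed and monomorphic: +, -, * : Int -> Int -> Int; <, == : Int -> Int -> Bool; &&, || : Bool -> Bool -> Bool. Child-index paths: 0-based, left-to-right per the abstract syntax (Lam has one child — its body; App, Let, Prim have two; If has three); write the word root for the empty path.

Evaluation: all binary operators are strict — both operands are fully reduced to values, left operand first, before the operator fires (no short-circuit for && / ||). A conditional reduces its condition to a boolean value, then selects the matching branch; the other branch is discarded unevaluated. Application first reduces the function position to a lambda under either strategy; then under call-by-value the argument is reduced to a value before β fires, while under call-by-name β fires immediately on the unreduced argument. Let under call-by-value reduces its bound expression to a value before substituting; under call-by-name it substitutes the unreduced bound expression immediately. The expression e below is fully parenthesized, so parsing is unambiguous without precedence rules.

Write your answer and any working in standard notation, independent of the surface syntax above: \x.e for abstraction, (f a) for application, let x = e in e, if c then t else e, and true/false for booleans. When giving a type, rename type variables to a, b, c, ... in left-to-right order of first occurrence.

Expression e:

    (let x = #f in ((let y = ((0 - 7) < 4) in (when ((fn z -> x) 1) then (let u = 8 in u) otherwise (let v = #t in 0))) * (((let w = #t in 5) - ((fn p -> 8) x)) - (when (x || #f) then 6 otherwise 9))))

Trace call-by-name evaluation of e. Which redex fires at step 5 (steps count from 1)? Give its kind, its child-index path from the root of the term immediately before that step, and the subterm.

Answer: let at 0 : (let v = true in 0)

Trace:
step 0: (let x = false in ((let y = ((0 - 7) < 4) in (if ((\z.x) 1) then (let u = 8 in u) else (let v = true in 0))) * (((let w = true in 5) - ((\p.8) x)) - (if (x || false) then 6 else 9))))
step 1: [let@root] ((let y = ((0 - 7) < 4) in (if ((\z.false) 1) then (let u = 8 in u) else (let v = true in 0))) * (((let w = true in 5) - ((\p.8) false)) - (if (false || false) then 6 else 9)))
step 2: [let@0] ((if ((\z.false) 1) then (let u = 8 in u) else (let v = true in 0)) * (((let w = true in 5) - ((\p.8) false)) - (if (false || false) then 6 else 9)))
step 3: [beta@0.0] ((if false then (let u = 8 in u) else (let v = true in 0)) * (((let w = true in 5) - ((\p.8) false)) - (if (false || false) then 6 else 9)))
step 4: [if@0] ((let v = true in 0) * (((let w = true in 5) - ((\p.8) false)) - (if (false || false) then 6 else 9)))
step 5: [let@0] (0 * (((let w = true in 5) - ((\p.8) false)) - (if (false || false) then 6 else 9)))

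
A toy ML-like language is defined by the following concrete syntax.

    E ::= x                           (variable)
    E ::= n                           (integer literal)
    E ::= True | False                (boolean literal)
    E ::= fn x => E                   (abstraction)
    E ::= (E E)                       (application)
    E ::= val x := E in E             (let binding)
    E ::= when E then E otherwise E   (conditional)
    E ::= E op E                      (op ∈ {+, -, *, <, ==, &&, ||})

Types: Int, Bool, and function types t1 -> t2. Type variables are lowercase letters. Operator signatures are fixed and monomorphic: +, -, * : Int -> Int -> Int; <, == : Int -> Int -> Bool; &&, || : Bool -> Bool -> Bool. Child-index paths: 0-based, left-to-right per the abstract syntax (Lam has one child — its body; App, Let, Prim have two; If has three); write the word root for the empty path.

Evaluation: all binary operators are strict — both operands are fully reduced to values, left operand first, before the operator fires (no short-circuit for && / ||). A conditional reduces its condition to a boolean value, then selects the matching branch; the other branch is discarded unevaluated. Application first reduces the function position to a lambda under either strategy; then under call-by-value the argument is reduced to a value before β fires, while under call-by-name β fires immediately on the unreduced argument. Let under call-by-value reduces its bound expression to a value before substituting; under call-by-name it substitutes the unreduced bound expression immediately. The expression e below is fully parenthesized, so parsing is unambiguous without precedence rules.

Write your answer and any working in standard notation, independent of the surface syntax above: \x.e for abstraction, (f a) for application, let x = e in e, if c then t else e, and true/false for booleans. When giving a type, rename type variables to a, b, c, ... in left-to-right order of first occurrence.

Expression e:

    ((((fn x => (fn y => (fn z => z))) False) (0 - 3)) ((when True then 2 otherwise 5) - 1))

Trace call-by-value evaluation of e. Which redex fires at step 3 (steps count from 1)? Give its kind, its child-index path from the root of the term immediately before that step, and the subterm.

Answer: beta at 0 : ((\y.(\z.z)) -3)

Derivation:
step 0: ((((\x.(\y.(\z.z))) false) (0 - 3)) ((if true then 2 else 5) - 1))
step 1: [beta@0.0] (((\y.(\z.z)) (0 - 3)) ((if true then 2 else 5) - 1))
step 2: [delta@0.1] (((\y.(\z.z)) -3) ((if true then 2 else 5) - 1))
step 3: [beta@0] ((\z.z) ((if true then 2 else 5) - 1))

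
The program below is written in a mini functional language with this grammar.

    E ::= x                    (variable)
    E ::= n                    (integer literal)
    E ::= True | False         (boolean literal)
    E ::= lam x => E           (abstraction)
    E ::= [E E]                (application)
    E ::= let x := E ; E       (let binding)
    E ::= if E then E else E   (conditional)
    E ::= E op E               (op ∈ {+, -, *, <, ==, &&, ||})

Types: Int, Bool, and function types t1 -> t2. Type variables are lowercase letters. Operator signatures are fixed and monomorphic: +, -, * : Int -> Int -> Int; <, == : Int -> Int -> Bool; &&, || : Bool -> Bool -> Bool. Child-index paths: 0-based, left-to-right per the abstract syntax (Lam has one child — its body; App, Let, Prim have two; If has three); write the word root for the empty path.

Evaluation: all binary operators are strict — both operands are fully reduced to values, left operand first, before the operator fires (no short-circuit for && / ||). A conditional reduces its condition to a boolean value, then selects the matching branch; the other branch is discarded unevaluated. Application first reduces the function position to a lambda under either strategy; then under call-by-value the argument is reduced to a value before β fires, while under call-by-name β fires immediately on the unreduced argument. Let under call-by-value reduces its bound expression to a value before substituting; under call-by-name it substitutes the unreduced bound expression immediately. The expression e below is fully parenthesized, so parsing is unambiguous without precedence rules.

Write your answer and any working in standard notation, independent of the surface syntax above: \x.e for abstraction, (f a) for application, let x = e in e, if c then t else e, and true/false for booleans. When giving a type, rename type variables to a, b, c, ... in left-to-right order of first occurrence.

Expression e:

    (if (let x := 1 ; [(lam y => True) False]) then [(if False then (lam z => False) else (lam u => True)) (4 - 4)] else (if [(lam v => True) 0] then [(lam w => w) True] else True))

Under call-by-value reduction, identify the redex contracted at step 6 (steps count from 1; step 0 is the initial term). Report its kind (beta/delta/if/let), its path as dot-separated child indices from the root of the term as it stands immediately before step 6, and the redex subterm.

Answer: beta at root : ((\u.true) 0)

Trace:
step 0: (if (let x = 1 in ((\y.true) false)) then ((if false then (\z.false) else (\u.true)) (4 - 4)) else (if ((\v.true) 0) then ((\w.w) true) else true))
step 1: [let@0] (if ((\y.true) false) then ((if false then (\z.false) else (\u.true)) (4 - 4)) else (if ((\v.true) 0) then ((\w.w) true) else true))
step 2: [beta@0] (if true then ((if false then (\z.false) else (\u.true)) (4 - 4)) else (if ((\v.true) 0) then ((\w.w) true) else true))
step 3: [if@root] ((if false then (\z.false) else (\u.true)) (4 - 4))
step 4: [if@0] ((\u.true) (4 - 4))
step 5: [delta@1] ((\u.true) 0)
step 6: [beta@root] true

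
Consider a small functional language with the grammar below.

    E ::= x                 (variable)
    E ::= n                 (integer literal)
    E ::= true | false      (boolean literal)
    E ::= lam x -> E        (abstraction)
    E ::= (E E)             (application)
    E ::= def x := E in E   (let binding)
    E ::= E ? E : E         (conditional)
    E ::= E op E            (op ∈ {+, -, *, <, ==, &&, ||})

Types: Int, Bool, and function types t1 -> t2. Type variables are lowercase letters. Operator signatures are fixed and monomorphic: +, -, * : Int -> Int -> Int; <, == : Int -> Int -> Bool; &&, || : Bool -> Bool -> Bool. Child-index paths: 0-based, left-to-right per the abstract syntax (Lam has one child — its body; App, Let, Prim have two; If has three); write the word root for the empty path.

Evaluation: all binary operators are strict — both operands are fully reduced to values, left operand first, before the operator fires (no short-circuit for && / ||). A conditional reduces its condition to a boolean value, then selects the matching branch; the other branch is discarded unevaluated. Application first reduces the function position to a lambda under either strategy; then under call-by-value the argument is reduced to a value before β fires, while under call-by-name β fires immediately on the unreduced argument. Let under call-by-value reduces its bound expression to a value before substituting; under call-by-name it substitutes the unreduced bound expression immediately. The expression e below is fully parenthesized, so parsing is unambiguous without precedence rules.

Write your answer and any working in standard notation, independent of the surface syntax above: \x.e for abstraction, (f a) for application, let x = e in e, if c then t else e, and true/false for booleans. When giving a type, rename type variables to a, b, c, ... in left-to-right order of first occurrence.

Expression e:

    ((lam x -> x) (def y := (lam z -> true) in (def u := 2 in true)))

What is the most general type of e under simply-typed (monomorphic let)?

Derivation:
x : a
\x._ : a -> a
\z._ : b -> Bool
let y : b -> Bool
let u : Int
  unify a -> a ~ Bool -> c
  unify a ~ Bool
  unify Bool ~ c
_ _ : Bool

Answer: Bool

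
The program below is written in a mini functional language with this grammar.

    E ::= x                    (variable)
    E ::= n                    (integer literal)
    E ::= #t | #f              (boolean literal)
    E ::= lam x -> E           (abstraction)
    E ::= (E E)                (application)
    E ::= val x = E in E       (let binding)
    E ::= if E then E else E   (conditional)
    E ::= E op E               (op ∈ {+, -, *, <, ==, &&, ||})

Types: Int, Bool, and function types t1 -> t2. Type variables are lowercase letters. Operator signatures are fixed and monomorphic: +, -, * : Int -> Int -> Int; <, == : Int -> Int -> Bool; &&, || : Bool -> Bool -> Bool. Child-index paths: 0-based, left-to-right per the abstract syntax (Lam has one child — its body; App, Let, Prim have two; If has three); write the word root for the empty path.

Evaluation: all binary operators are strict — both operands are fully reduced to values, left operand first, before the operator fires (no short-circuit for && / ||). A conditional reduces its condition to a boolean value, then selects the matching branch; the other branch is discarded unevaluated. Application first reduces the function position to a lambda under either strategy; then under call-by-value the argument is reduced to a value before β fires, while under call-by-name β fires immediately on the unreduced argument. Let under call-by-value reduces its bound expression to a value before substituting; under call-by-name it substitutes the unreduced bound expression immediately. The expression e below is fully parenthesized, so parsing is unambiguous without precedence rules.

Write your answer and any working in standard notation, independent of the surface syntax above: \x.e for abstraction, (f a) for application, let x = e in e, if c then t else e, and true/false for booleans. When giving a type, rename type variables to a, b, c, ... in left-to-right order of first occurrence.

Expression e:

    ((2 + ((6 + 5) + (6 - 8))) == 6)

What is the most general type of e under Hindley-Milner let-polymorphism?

Answer: Bool

Working:
  unify Int ~ Int
  unify Int ~ Int
  unify Int ~ Int
  unify Int ~ Int
  unify Int ~ Int
  unify Int ~ Int
  unify Int ~ Int
  unify Int ~ Int
  unify Int ~ Int
  unify Int ~ Int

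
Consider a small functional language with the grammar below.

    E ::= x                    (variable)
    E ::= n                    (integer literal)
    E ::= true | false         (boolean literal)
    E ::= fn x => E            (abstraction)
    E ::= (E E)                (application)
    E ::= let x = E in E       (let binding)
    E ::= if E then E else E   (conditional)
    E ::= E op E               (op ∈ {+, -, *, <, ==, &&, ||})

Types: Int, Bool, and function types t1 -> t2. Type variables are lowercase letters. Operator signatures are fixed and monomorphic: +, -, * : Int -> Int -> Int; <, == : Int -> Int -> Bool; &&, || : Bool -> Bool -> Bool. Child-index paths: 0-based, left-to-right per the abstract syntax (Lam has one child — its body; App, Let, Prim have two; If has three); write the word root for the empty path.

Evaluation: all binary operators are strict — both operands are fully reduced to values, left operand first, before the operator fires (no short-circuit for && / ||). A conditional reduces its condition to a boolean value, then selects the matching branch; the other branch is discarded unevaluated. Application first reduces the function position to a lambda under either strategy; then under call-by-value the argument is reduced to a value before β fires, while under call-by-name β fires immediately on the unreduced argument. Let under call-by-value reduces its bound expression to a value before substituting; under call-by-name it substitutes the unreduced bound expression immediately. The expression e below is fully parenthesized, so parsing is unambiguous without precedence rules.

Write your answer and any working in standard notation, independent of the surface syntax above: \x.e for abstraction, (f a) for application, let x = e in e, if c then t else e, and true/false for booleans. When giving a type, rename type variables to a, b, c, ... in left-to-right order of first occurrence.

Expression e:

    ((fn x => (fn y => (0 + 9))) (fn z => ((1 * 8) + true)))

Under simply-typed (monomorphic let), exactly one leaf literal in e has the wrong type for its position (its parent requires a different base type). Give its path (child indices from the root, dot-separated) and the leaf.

Trace:
  unify Int ~ Int
  unify Int ~ Int
\y._ : b -> Int
\x._ : a -> b -> Int
  unify Int ~ Int
  unify Int ~ Int
  unify Int ~ Int
  unify Bool ~ Int
  FAIL: mismatch Bool ~ Int

Answer: 1.0.1 : true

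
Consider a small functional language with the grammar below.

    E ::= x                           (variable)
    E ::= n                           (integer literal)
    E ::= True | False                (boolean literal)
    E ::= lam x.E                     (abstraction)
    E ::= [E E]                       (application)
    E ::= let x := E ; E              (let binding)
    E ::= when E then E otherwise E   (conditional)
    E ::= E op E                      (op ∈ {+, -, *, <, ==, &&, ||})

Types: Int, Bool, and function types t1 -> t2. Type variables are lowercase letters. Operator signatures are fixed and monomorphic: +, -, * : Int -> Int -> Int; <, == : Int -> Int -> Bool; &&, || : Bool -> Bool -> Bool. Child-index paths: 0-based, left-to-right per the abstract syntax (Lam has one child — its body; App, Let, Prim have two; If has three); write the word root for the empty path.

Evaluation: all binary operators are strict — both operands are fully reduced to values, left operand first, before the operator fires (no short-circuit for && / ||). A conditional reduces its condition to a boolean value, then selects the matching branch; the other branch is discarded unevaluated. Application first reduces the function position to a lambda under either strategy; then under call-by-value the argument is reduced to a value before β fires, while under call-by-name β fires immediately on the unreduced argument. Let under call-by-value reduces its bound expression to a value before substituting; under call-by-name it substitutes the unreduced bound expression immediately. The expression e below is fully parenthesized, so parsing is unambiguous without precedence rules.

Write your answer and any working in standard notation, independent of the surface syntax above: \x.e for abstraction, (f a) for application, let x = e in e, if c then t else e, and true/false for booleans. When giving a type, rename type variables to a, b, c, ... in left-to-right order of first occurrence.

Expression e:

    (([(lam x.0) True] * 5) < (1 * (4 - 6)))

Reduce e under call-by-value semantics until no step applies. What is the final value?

Answer: false

Working:
step 0: ((((\x.0) true) * 5) < (1 * (4 - 6)))
step 1: [beta@0.0] ((0 * 5) < (1 * (4 - 6)))
step 2: [delta@0] (0 < (1 * (4 - 6)))
step 3: [delta@1.1] (0 < (1 * -2))
step 4: [delta@1] (0 < -2)
step 5: [delta@root] false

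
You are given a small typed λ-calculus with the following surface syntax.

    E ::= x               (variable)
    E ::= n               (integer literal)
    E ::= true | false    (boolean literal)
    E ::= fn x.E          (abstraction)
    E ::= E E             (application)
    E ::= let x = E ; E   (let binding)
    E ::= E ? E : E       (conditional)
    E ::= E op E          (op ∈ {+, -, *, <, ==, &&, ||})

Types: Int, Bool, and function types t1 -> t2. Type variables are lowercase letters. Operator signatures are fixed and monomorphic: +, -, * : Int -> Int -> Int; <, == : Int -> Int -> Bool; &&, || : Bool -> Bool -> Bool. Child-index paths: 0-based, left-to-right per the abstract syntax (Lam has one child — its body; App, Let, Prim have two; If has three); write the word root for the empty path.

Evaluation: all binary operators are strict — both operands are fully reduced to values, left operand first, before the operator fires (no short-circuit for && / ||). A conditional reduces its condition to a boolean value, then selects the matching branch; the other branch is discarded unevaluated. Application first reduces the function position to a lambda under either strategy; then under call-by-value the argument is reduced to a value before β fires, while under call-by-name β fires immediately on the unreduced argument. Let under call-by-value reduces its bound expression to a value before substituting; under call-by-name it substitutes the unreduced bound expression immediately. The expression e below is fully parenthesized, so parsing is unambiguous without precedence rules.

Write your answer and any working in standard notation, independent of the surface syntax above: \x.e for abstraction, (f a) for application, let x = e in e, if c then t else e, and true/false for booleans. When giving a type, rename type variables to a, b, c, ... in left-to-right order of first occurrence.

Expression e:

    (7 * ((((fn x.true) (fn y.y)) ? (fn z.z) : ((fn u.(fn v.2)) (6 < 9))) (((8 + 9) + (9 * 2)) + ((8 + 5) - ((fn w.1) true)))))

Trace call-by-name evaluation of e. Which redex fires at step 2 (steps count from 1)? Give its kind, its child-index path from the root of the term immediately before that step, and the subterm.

Answer: if at 1.0 : (if true then (\z.z) else ((\u.(\v.2)) (6 < 9)))

Trace:
step 0: (7 * ((if ((\x.true) (\y.y)) then (\z.z) else ((\u.(\v.2)) (6 < 9))) (((8 + 9) + (9 * 2)) + ((8 + 5) - ((\w.1) true)))))
step 1: [beta@1.0.0] (7 * ((if true then (\z.z) else ((\u.(\v.2)) (6 < 9))) (((8 + 9) + (9 * 2)) + ((8 + 5) - ((\w.1) true)))))
step 2: [if@1.0] (7 * ((\z.z) (((8 + 9) + (9 * 2)) + ((8 + 5) - ((\w.1) true)))))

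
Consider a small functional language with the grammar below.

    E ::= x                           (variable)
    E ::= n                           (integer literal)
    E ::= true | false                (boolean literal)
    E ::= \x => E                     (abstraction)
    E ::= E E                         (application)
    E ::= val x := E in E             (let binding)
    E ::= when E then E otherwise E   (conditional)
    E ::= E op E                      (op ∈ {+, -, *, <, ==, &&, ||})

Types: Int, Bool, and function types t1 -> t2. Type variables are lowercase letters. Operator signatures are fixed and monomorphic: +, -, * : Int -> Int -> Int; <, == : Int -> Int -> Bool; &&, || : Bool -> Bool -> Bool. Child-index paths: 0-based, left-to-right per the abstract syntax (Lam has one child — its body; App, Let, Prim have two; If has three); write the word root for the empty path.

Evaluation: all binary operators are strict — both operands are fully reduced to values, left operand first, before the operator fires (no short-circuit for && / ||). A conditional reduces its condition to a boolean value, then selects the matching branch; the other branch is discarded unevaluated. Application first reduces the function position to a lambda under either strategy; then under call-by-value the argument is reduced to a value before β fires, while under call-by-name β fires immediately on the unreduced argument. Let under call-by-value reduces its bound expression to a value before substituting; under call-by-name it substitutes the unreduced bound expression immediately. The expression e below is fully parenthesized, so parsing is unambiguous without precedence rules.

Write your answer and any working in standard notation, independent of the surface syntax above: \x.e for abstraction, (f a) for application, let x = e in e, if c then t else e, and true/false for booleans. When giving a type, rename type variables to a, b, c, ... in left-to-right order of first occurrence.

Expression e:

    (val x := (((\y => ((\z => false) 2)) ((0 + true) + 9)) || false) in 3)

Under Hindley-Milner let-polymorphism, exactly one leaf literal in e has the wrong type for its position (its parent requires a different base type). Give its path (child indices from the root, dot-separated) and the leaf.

Derivation:
\z._ : b -> Bool
  unify b -> Bool ~ Int -> c
  unify b ~ Int
  unify Bool ~ c
_ _ : Bool
\y._ : a -> Bool
  unify Int ~ Int
  unify Bool ~ Int
  FAIL: mismatch Bool ~ Int

Answer: 0.0.1.0.1 : true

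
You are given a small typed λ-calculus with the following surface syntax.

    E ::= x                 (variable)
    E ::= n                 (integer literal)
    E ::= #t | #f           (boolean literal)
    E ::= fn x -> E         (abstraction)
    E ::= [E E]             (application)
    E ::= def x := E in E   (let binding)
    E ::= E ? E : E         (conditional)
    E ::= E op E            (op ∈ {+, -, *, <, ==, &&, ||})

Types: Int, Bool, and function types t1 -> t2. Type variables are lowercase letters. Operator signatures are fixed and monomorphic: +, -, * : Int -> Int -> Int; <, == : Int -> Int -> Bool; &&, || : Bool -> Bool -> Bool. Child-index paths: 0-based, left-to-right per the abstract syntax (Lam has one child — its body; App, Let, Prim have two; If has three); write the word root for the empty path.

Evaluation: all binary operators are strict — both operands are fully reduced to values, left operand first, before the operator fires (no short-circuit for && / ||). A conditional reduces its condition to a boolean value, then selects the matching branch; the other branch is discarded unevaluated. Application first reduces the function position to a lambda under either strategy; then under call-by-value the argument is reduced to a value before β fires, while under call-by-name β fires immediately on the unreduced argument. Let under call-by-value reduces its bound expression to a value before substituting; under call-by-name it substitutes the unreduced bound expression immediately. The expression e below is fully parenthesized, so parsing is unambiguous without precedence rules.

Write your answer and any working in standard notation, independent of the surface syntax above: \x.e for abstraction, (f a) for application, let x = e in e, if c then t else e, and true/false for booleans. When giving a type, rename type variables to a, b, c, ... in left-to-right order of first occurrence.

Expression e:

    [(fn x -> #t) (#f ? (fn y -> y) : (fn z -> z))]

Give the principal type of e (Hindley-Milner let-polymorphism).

Answer: Bool

Derivation:
\x._ : a -> Bool
  unify Bool ~ Bool
y : b
\y._ : b -> b
z : c
\z._ : c -> c
  unify b -> b ~ c -> c
  unify b ~ c
  unify c ~ c
  unify a -> Bool ~ (c -> c) -> d
  unify a ~ c -> c
  unify Bool ~ d
_ _ : Bool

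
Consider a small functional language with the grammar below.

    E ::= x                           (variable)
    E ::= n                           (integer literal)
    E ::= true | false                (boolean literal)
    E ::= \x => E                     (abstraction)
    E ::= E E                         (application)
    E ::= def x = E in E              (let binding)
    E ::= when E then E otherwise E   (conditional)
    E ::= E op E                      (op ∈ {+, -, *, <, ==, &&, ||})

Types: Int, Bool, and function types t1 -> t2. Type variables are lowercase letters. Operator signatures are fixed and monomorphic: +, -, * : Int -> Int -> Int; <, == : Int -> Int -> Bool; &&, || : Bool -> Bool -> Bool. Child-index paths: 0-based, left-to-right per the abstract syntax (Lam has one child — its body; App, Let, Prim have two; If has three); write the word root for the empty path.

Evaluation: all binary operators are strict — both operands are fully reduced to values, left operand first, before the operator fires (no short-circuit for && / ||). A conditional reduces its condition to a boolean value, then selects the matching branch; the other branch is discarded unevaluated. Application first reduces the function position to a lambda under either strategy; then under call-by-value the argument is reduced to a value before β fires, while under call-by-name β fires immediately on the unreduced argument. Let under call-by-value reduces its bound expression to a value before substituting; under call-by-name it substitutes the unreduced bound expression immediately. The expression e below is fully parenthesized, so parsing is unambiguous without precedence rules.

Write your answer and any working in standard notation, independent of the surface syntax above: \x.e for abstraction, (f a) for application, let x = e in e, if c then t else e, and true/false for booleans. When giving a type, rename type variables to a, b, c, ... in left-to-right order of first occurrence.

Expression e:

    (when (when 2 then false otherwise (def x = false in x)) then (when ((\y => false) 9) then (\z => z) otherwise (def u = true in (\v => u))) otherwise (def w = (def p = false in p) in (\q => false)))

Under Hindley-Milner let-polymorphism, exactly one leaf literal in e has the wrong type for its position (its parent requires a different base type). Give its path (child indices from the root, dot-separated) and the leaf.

Trace:
  unify Int ~ Bool
  FAIL: mismatch Int ~ Bool

Answer: 0.0 : 2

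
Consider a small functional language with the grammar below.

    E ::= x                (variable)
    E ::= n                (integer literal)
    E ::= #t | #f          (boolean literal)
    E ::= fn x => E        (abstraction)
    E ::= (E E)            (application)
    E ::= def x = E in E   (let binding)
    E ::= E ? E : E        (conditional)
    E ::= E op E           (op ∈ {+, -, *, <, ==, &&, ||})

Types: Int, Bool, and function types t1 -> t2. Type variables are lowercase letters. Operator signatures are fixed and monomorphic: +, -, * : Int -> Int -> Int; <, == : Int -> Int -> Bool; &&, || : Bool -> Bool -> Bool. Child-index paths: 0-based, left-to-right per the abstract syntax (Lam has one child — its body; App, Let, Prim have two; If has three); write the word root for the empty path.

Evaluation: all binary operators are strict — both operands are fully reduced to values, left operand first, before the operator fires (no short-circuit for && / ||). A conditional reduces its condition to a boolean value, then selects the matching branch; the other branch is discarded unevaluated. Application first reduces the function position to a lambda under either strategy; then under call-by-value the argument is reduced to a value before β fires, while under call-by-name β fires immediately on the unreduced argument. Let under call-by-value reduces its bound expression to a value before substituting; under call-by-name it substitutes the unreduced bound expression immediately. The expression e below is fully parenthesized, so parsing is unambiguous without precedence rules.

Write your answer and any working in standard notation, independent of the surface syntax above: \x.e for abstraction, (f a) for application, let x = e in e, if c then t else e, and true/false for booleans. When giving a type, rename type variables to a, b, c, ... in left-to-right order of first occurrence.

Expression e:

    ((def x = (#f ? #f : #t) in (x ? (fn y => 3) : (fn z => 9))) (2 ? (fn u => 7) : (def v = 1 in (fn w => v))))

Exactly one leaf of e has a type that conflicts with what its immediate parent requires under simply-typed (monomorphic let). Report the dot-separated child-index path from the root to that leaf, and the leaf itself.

Working:
  unify Bool ~ Bool
  unify Bool ~ Bool
let x : Bool
x : Bool
  unify Bool ~ Bool
\y._ : a -> Int
\z._ : b -> Int
  unify a -> Int ~ b -> Int
  unify a ~ b
  unify Int ~ Int
  unify Int ~ Bool
  FAIL: mismatch Int ~ Bool

Answer: 1.0 : 2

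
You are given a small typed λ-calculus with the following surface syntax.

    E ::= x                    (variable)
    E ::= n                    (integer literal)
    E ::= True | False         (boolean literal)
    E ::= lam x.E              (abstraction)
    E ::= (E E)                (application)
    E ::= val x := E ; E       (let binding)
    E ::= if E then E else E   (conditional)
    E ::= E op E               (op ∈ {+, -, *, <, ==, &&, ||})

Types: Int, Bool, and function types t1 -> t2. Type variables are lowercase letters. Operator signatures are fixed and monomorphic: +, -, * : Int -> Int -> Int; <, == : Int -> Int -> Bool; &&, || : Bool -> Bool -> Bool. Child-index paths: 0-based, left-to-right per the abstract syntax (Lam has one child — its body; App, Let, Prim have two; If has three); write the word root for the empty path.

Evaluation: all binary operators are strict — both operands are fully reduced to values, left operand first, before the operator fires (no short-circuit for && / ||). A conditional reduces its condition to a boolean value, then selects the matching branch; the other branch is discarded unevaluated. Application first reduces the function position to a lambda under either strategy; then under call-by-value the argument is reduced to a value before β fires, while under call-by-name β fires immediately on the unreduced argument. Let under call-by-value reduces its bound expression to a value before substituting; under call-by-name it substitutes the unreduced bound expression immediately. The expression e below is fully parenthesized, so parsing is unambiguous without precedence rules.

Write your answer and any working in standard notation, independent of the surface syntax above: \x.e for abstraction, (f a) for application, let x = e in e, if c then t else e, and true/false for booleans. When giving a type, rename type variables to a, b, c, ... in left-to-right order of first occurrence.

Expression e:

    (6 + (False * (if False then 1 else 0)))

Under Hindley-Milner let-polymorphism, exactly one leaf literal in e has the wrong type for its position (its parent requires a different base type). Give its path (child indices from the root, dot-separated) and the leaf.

Answer: 1.0 : false

Working:
  unify Int ~ Int
  unify Bool ~ Int
  FAIL: mismatch Bool ~ Int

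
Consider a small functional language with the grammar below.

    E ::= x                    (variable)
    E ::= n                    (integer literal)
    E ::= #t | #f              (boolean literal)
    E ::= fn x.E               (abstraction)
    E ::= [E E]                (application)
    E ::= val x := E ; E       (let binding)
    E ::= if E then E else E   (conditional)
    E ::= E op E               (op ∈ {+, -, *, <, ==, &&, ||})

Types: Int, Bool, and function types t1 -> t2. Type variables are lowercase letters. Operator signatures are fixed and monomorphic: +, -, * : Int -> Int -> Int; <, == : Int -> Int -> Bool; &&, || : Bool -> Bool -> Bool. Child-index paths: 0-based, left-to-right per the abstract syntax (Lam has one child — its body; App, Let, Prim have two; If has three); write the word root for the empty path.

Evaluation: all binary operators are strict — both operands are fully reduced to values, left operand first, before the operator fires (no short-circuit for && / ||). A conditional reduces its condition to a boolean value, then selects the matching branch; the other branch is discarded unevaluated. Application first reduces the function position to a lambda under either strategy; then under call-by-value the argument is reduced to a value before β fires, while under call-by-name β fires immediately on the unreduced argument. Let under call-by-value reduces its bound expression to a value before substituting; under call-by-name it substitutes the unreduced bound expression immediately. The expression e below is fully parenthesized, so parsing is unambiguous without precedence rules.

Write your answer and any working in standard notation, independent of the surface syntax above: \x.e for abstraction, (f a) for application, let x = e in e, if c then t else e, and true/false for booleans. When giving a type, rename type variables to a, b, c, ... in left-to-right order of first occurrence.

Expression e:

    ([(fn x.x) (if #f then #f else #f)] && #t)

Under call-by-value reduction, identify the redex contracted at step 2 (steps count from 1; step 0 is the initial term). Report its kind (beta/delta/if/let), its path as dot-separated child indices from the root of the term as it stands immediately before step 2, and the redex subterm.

Answer: beta at 0 : ((\x.x) false)

Trace:
step 0: (((\x.x) (if false then false else false)) && true)
step 1: [if@0.1] (((\x.x) false) && true)
step 2: [beta@0] (false && true)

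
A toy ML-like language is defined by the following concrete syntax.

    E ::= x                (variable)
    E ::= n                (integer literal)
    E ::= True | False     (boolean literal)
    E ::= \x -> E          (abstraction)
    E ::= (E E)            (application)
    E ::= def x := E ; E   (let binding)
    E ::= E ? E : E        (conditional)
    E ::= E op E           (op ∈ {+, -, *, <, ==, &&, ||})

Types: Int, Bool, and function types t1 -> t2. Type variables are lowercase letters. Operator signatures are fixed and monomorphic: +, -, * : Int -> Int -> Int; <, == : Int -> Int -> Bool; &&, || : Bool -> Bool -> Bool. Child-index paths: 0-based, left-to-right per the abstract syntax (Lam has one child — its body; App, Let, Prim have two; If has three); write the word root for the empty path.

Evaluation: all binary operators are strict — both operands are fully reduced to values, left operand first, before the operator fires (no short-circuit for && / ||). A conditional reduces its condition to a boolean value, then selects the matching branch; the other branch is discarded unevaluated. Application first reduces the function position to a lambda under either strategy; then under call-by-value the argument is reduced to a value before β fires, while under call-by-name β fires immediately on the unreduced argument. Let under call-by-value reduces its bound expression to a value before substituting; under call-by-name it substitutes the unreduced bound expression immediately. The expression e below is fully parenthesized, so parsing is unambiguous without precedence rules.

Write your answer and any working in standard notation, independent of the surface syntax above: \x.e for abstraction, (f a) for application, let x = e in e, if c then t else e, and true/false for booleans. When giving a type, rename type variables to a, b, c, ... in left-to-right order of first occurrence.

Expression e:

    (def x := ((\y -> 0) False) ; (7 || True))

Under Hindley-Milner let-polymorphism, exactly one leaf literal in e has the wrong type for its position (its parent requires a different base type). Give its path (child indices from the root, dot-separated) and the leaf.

Working:
\y._ : a -> Int
  unify a -> Int ~ Bool -> b
  unify a ~ Bool
  unify Int ~ b
_ _ : Int
let x : Int
  unify Int ~ Bool
  FAIL: mismatch Int ~ Bool

Answer: 1.0 : 7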